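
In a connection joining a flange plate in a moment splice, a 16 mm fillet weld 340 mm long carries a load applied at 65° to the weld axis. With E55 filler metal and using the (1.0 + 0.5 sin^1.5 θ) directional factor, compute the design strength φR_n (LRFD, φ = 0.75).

E55XX → F_EXX = 550 MPa.
t_e = 0.707 × 16 = 11.31 mm; A_we = 11.31 × 340 = 3846 mm².
Directional factor: 1.0 + 0.5 sin^1.5(65°) = 1.431.
F_nw = 0.6 × 550 × 1.431 = 472.4 MPa.
φR_n = 0.75 × 472.4 × 3846 × 10⁻³ = 1363 kN.

φR_n ≈ 1360 kN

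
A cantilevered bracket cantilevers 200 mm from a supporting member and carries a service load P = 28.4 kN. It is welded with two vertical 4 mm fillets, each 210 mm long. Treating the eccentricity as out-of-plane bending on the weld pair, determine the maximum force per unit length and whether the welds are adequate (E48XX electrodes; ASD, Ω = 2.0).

f_max ≈ 392 N/mm; adequate

E48XX → F_EXX = 480 MPa.
L_w = 2 × 210 = 420 mm; section modulus (unit throat) S = 2 × L²/6 = 14700 mm².
Direct shear f_v = P/L_w = 28.4×10³/420 = 67.62 N/mm.
Moment M = P × e = 28.4×10³ × 200 = 5680000 N·mm; bending f_b = M/S = 386.4 N/mm.
f_max = √(f_v² + f_b²) = √(67.62² + 386.4²) = 392.3 N/mm.
r_n/Ω = (1/2.0) × 0.6 × 480 × (0.707 × 4) = 407.2 N/mm → adequate.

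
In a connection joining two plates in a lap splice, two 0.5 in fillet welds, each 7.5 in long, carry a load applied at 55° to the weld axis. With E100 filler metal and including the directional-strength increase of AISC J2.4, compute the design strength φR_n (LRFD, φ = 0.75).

φR_n ≈ 327 kip

E100XX → F_EXX = 100 ksi.
t_e = 0.707 × 0.5 = 0.3535 in; A_we = 0.3535 × 15 = 5.302 in².
Directional factor: 1.0 + 0.5 sin^1.5(55°) = 1.371.
F_nw = 0.6 × 100 × 1.371 = 82.24 ksi.
φR_n = 0.75 × 82.24 × 5.302 = 327.1 kip.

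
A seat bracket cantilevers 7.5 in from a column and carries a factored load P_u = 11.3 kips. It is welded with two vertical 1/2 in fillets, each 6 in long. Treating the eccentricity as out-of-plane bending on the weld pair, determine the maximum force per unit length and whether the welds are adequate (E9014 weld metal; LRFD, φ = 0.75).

E90XX → F_EXX = 90 ksi.
L_w = 2 × 6 = 12 in; section modulus (unit throat) S = 2 × L²/6 = 12 in².
Direct shear f_v = P/L_w = 11.3/12 = 0.9417 kip/in.
Moment M = P × e = 11.3 × 7.5 = 84.75 kip·in; bending f_b = M/S = 7.062 kip/in.
f_max = √(f_v² + f_b²) = √(0.9417² + 7.062²) = 7.125 kip/in.
φr_n = 0.75 × 0.6 × 90 × (0.707 × 0.5) = 14.32 kip/in → adequate.

f_max ≈ 7.13 kip/in; adequate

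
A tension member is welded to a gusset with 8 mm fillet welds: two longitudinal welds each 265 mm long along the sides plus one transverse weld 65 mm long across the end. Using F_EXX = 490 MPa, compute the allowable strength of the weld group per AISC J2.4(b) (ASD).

R_n/Ω ≈ 495 kN

t_e = 0.707 × 8 = 5.656 mm.
R_nwl = 0.6 × 490 × 5.656 × 530 × 10⁻³ = 881.3 kN (longitudinal, 2 welds).
R_nwt = 0.6 × 490 × 5.656 × 65 × 10⁻³ = 108.1 kN (transverse, base value).
(i) R_nwl + R_nwt = 989.4 kN; (ii) 0.85 R_nwl + 1.5 R_nwt = 911.2 kN.
R_n = max = 989.4 kN [governs: (i)]; R_n/Ω = 494.7 kN.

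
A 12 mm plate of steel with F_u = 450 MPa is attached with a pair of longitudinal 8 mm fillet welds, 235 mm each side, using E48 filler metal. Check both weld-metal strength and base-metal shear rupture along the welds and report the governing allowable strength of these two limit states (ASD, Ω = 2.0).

E48XX → F_EXX = 480 MPa.
t_e = 0.707 × 8 = 5.656 mm; L = 470 mm.
Weld metal: R_n/Ω = (1/2.0) × 0.6 × 480 × 5.656 × 470 × 10⁻³ = 382.8 kN.
Base metal (shear rupture): R_n/Ω = (1/2.0) × 0.6 × 450 × 12 × 470 × 10⁻³ = 761.4 kN.
Governing: weld metal.

R_n/Ω ≈ 383 kN (weld metal governs)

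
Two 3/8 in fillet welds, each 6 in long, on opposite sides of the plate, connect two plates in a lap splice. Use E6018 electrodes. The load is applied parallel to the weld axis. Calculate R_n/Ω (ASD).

R_n/Ω ≈ 57.3 kips

E60XX → F_EXX = 60 ksi.
Effective throat t_e = 0.707 × 0.375 = 0.2651 in.
Total length L = 12 in; A_we = 0.2651 × 12 = 3.181 in².
F_nw = 0.6 F_EXX = 0.6 × 60 = 36 ksi.
R_n = 36 × 3.181 = 114.5 kips; R_n/Ω = 114.5/2.0 = 57.27 kips.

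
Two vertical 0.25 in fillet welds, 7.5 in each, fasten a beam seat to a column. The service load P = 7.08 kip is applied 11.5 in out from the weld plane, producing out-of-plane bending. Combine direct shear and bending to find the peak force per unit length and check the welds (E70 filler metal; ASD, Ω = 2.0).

f_max ≈ 4.37 kip/in; NOT adequate

E70XX → F_EXX = 70 ksi.
L_w = 2 × 7.5 = 15 in; section modulus (unit throat) S = 2 × L²/6 = 18.75 in².
Direct shear f_v = P/L_w = 7.08/15 = 0.472 kip/in.
Moment M = P × e = 7.08 × 11.5 = 81.42 kip·in; bending f_b = M/S = 4.342 kip/in.
f_max = √(f_v² + f_b²) = √(0.472² + 4.342²) = 4.368 kip/in.
r_n/Ω = (1/2.0) × 0.6 × 70 × (0.707 × 0.25) = 3.712 kip/in → NOT adequate.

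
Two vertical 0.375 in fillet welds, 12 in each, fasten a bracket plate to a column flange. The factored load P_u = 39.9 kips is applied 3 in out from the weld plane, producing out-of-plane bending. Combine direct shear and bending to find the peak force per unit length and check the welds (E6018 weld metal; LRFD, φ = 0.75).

E60XX → F_EXX = 60 ksi.
L_w = 2 × 12 = 24 in; section modulus (unit throat) S = 2 × L²/6 = 48 in².
Direct shear f_v = P/L_w = 39.9/24 = 1.662 kip/in.
Moment M = P × e = 39.9 × 3 = 119.7 kip·in; bending f_b = M/S = 2.494 kip/in.
f_max = √(f_v² + f_b²) = √(1.662² + 2.494²) = 2.997 kip/in.
φr_n = 0.75 × 0.6 × 60 × (0.707 × 0.375) = 7.158 kip/in → adequate.

f_max ≈ 3 kip/in; adequate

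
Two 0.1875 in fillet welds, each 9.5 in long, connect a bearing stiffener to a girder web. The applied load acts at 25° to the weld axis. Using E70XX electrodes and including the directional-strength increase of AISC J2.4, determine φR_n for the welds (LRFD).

φR_n ≈ 90.2 kips

E70XX → F_EXX = 70 ksi.
t_e = 0.707 × 0.1875 = 0.1326 in; A_we = 0.1326 × 19 = 2.519 in².
Directional factor: 1.0 + 0.5 sin^1.5(25°) = 1.137.
F_nw = 0.6 × 70 × 1.137 = 47.77 ksi.
φR_n = 0.75 × 47.77 × 2.519 = 90.24 kips.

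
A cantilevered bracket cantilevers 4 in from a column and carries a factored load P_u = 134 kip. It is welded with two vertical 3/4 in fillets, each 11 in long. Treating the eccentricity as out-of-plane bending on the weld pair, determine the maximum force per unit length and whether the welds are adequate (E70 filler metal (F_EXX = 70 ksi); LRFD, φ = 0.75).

f_max ≈ 14.6 kip/in; adequate

L_w = 2 × 11 = 22 in; section modulus (unit throat) S = 2 × L²/6 = 40.33 in².
Direct shear f_v = P/L_w = 134/22 = 6.091 kip/in.
Moment M = P × e = 134 × 4 = 536 kip·in; bending f_b = M/S = 13.29 kip/in.
f_max = √(f_v² + f_b²) = √(6.091² + 13.29²) = 14.62 kip/in.
φr_n = 0.75 × 0.6 × 70 × (0.707 × 0.75) = 16.7 kip/in → adequate.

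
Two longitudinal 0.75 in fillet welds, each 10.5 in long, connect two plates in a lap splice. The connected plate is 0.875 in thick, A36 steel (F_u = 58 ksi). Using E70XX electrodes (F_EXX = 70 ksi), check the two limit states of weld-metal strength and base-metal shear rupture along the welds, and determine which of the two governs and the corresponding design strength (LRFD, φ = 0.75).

t_e = 0.707 × 0.75 = 0.5302 in; L = 21 in.
Weld metal: φR_n = 0.75 × 0.6 × 70 × 0.5302 × 21 = 350.8 kips.
Base metal (shear rupture): φR_n = 0.75 × 0.6 × 58 × 0.875 × 21 = 479.6 kips.
Governing: weld metal.

φR_n ≈ 351 kips (weld metal governs)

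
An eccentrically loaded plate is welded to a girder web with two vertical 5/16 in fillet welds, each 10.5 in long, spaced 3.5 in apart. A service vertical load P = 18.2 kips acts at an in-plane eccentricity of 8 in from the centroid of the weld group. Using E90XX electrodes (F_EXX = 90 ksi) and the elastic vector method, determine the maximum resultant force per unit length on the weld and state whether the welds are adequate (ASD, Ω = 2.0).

Total weld length L_w = 21 in. Treat welds as unit-width lines.
Polar moment about centroid: J = 2[d³/12 + d(b/2)²] = 2[10.5³/12 + 10.5×1.75²] = 257.2 in³.
Direct shear f_v = P/L_w = 18.2 / 21 = 0.8667 kip/in (vertical).
Torsion M = P·e = 18.2 × 8 = 145.6 kip·in.
Critical point at (x, y) = (1.75, 5.25) from centroid. f_tx = M·y/J = 2.971 kip/in; f_ty = M·x/J = 0.9905 kip/in.
Resultant f_max = √[f_tx² + (f_v + f_ty)²] = √[2.971² + (0.8667 + 0.9905)²] = 3.504 kip/in.
Capacity per unit length: r_n/Ω = (1/2.0) × 0.6 × 90 × (0.707 × 0.3125) = 5.965 kip/in.
3.504 ≤ 5.965 → adequate.

f_max ≈ 3.5 kip/in; adequate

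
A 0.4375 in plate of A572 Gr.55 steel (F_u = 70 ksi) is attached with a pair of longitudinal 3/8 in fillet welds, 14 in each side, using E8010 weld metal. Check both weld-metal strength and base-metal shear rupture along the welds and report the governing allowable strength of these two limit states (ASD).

E80XX → F_EXX = 80 ksi.
t_e = 0.707 × 0.375 = 0.2651 in; L = 28 in.
Weld metal: R_n/Ω = (1/2.0) × 0.6 × 80 × 0.2651 × 28 = 178.2 kips.
Base metal (shear rupture): R_n/Ω = (1/2.0) × 0.6 × 70 × 0.4375 × 28 = 257.2 kips.
Governing: weld metal.

R_n/Ω ≈ 178 kips (weld metal governs)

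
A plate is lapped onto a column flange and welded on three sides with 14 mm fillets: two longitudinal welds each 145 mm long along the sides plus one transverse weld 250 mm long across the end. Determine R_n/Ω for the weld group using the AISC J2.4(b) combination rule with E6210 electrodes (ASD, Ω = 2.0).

R_n/Ω ≈ 1140 kN

E62XX → F_EXX = 620 MPa.
t_e = 0.707 × 14 = 9.898 mm.
R_nwl = 0.6 × 620 × 9.898 × 290 × 10⁻³ = 1068 kN (longitudinal, 2 welds).
R_nwt = 0.6 × 620 × 9.898 × 250 × 10⁻³ = 920.5 kN (transverse, base value).
(i) R_nwl + R_nwt = 1988 kN; (ii) 0.85 R_nwl + 1.5 R_nwt = 2288 kN.
R_n = max = 2288 kN [governs: (ii)]; R_n/Ω = 1144 kN.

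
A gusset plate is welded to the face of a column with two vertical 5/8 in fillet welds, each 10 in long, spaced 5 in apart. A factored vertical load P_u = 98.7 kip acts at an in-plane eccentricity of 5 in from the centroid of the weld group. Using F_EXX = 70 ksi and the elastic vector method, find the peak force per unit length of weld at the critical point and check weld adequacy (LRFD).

Total weld length L_w = 20 in. Treat welds as unit-width lines.
Polar moment about centroid: J = 2[d³/12 + d(b/2)²] = 2[10³/12 + 10×2.5²] = 291.7 in³.
Direct shear f_v = P/L_w = 98.7 / 20 = 4.935 kip/in (vertical).
Torsion M = P·e = 98.7 × 5 = 493.5 kip·in.
Critical point at (x, y) = (2.5, 5) from centroid. f_tx = M·y/J = 8.46 kip/in; f_ty = M·x/J = 4.23 kip/in.
Resultant f_max = √[f_tx² + (f_v + f_ty)²] = √[8.46² + (4.935 + 4.23)²] = 12.47 kip/in.
Capacity per unit length: φr_n = 0.75 × 0.6 × 70 × (0.707 × 0.625) = 13.92 kip/in.
12.47 ≤ 13.92 → adequate.

f_max ≈ 12.5 kip/in; adequate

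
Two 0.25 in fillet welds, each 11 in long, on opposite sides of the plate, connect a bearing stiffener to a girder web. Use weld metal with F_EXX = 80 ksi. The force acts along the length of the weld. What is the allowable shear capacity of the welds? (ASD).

R_n/Ω ≈ 93.3 kips

Effective throat t_e = 0.707 × 0.25 = 0.1767 in.
Total length L = 22 in; A_we = 0.1767 × 22 = 3.888 in².
F_nw = 0.6 F_EXX = 0.6 × 80 = 48 ksi.
R_n = 48 × 3.888 = 186.6 kips; R_n/Ω = 186.6/2.0 = 93.32 kips.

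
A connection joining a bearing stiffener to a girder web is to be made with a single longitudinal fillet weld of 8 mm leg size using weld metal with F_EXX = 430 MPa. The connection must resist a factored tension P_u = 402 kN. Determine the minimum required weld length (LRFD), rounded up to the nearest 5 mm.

L = 370 mm

Throat t_e = 0.707 × 8 = 5.656 mm.
φr_n = 0.75 × 0.6 × 430 × 5.656 × 10⁻³ = 1.094 kN/mm.
L_req = P_u / φr_n = 402 / 1.094 = 367.3 mm total.
Round up → use L = 370 mm.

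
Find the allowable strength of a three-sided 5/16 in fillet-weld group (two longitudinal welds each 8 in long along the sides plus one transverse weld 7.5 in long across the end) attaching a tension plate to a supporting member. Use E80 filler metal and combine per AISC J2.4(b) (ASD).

E80XX → F_EXX = 80 ksi.
t_e = 0.707 × 0.3125 = 0.2209 in.
R_nwl = 0.6 × 80 × 0.2209 × 16 = 169.7 kip (longitudinal, 2 welds).
R_nwt = 0.6 × 80 × 0.2209 × 7.5 = 79.54 kip (transverse, base value).
(i) R_nwl + R_nwt = 249.2 kip; (ii) 0.85 R_nwl + 1.5 R_nwt = 263.5 kip.
R_n = max = 263.5 kip [governs: (ii)]; R_n/Ω = 131.8 kip.

R_n/Ω ≈ 132 kip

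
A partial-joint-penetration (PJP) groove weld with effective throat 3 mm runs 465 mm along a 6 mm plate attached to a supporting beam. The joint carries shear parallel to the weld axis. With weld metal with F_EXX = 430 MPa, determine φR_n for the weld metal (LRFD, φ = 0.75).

Effective throat (given) t_e = 3 mm.
A_we = 3 × 465 = 1395 mm².
F_nw = 0.6 F_EXX = 258 MPa.
φR_n = 0.75 × 258 × 1395 × 10⁻³ = 269.9 kN.

φR_n ≈ 270 kN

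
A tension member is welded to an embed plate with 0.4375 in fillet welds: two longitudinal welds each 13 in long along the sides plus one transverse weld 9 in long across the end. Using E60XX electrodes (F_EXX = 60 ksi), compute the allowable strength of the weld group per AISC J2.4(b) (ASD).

R_n/Ω ≈ 198 kips

t_e = 0.707 × 0.4375 = 0.3093 in.
R_nwl = 0.6 × 60 × 0.3093 × 26 = 289.5 kips (longitudinal, 2 welds).
R_nwt = 0.6 × 60 × 0.3093 × 9 = 100.2 kips (transverse, base value).
(i) R_nwl + R_nwt = 389.7 kips; (ii) 0.85 R_nwl + 1.5 R_nwt = 396.4 kips.
R_n = max = 396.4 kips [governs: (ii)]; R_n/Ω = 198.2 kips.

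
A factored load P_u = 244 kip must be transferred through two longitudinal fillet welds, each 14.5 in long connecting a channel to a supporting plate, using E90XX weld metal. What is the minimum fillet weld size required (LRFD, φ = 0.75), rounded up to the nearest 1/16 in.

E90XX → F_EXX = 90 ksi.
Total weld length L = 29 in.
Required throat t_e = P_u / (φ × 0.6 F_EXX × L) = 244 / (0.75 × 0.6 × 90 × 29) = 0.2077 in.
Required leg w = t_e / 0.707 = 0.2938 in → use 5/16 in.

w = 5/16 in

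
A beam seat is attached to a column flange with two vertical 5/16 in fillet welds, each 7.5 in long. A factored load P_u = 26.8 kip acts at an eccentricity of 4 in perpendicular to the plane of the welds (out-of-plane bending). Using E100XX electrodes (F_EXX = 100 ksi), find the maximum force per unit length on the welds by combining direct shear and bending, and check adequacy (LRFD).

L_w = 2 × 7.5 = 15 in; section modulus (unit throat) S = 2 × L²/6 = 18.75 in².
Direct shear f_v = P/L_w = 26.8/15 = 1.787 kip/in.
Moment M = P × e = 26.8 × 4 = 107.2 kip·in; bending f_b = M/S = 5.717 kip/in.
f_max = √(f_v² + f_b²) = √(1.787² + 5.717²) = 5.99 kip/in.
φr_n = 0.75 × 0.6 × 100 × (0.707 × 0.3125) = 9.942 kip/in → adequate.

f_max ≈ 5.99 kip/in; adequate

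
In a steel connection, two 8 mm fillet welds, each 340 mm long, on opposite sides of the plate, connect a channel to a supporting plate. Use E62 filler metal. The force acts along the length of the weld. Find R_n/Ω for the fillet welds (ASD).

E62XX → F_EXX = 620 MPa.
Effective throat t_e = 0.707 × 8 = 5.656 mm.
Total length L = 680 mm; A_we = 5.656 × 680 = 3846 mm².
F_nw = 0.6 F_EXX = 0.6 × 620 = 372 MPa.
R_n = 372 × 3846 × 10⁻³ = 1431 kN; R_n/Ω = 1431/2.0 = 715.4 kN.

R_n/Ω ≈ 715 kN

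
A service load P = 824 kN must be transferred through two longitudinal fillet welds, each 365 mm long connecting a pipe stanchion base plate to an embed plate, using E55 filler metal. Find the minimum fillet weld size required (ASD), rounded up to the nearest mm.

w = 10 mm

E55XX → F_EXX = 550 MPa.
Total weld length L = 730 mm.
Required throat t_e = P × Ω / (0.6 F_EXX × L) = 824 × 2.0 / (0.6 × 550 × 730 × 10⁻³) = 6.841 mm.
Required leg w = t_e / 0.707 = 9.676 mm → use 10 mm.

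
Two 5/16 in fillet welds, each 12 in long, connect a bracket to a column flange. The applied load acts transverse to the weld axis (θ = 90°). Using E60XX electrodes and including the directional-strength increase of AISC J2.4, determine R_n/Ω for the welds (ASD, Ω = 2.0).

E60XX → F_EXX = 60 ksi.
t_e = 0.707 × 0.3125 = 0.2209 in; A_we = 0.2209 × 24 = 5.302 in².
Directional factor: 1.0 + 0.5 sin^1.5(90°) = 1.5.
F_nw = 0.6 × 60 × 1.5 = 54 ksi.
R_n/Ω = (54 × 5.302) / 2.0 = 143.2 kip.

R_n/Ω ≈ 143 kip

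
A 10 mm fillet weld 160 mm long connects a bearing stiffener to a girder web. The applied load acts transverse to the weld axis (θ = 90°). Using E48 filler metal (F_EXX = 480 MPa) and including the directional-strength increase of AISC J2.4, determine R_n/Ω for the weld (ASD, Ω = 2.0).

R_n/Ω ≈ 244 kN

t_e = 0.707 × 10 = 7.07 mm; A_we = 7.07 × 160 = 1131 mm².
Directional factor: 1.0 + 0.5 sin^1.5(90°) = 1.5.
F_nw = 0.6 × 480 × 1.5 = 432 MPa.
R_n/Ω = (432 × 1131) / 2.0 × 10⁻³ = 244.3 kN.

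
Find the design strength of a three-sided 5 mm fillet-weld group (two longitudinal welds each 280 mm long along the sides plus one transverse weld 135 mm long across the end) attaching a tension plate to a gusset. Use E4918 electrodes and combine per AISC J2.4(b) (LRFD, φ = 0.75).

φR_n ≈ 542 kN

E49XX → F_EXX = 490 MPa.
t_e = 0.707 × 5 = 3.535 mm.
R_nwl = 0.6 × 490 × 3.535 × 560 × 10⁻³ = 582 kN (longitudinal, 2 welds).
R_nwt = 0.6 × 490 × 3.535 × 135 × 10⁻³ = 140.3 kN (transverse, base value).
(i) R_nwl + R_nwt = 722.3 kN; (ii) 0.85 R_nwl + 1.5 R_nwt = 705.2 kN.
R_n = max = 722.3 kN [governs: (i)]; φR_n = 541.7 kN.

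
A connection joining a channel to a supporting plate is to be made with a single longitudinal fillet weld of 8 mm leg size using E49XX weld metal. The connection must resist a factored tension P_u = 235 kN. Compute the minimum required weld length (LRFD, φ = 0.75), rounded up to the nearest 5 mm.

L = 190 mm

E49XX → F_EXX = 490 MPa.
Throat t_e = 0.707 × 8 = 5.656 mm.
φr_n = 0.75 × 0.6 × 490 × 5.656 × 10⁻³ = 1.247 kN/mm.
L_req = P_u / φr_n = 235 / 1.247 = 188.4 mm total.
Round up → use L = 190 mm.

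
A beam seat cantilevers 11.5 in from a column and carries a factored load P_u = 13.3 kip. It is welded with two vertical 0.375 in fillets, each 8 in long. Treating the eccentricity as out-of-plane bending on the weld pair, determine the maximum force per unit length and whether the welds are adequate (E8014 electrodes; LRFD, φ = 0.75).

f_max ≈ 7.22 kip/in; adequate

E80XX → F_EXX = 80 ksi.
L_w = 2 × 8 = 16 in; section modulus (unit throat) S = 2 × L²/6 = 21.33 in².
Direct shear f_v = P/L_w = 13.3/16 = 0.8313 kip/in.
Moment M = P × e = 13.3 × 11.5 = 152.95 kip·in; bending f_b = M/S = 7.17 kip/in.
f_max = √(f_v² + f_b²) = √(0.8313² + 7.17²) = 7.218 kip/in.
φr_n = 0.75 × 0.6 × 80 × (0.707 × 0.375) = 9.544 kip/in → adequate.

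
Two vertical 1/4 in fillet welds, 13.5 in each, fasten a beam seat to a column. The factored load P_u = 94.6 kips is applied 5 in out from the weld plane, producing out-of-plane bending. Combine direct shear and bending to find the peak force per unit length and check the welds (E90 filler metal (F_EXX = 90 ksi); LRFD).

f_max ≈ 8.54 kip/in; NOT adequate

L_w = 2 × 13.5 = 27 in; section modulus (unit throat) S = 2 × L²/6 = 60.75 in².
Direct shear f_v = P/L_w = 94.6/27 = 3.504 kip/in.
Moment M = P × e = 94.6 × 5 = 473 kip·in; bending f_b = M/S = 7.786 kip/in.
f_max = √(f_v² + f_b²) = √(3.504² + 7.786²) = 8.538 kip/in.
φr_n = 0.75 × 0.6 × 90 × (0.707 × 0.25) = 7.158 kip/in → NOT adequate.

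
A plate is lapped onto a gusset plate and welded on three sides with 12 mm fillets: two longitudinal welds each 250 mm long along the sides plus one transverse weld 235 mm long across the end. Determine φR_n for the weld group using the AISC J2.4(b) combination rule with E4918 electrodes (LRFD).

φR_n ≈ 1450 kN

E49XX → F_EXX = 490 MPa.
t_e = 0.707 × 12 = 8.484 mm.
R_nwl = 0.6 × 490 × 8.484 × 500 × 10⁻³ = 1247 kN (longitudinal, 2 welds).
R_nwt = 0.6 × 490 × 8.484 × 235 × 10⁻³ = 586.2 kN (transverse, base value).
(i) R_nwl + R_nwt = 1833 kN; (ii) 0.85 R_nwl + 1.5 R_nwt = 1939 kN.
R_n = max = 1939 kN [governs: (ii)]; φR_n = 1454 kN.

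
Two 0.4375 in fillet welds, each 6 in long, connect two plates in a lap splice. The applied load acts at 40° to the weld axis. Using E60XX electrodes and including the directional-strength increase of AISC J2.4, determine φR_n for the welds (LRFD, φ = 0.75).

φR_n ≈ 126 kips

E60XX → F_EXX = 60 ksi.
t_e = 0.707 × 0.4375 = 0.3093 in; A_we = 0.3093 × 12 = 3.712 in².
Directional factor: 1.0 + 0.5 sin^1.5(40°) = 1.258.
F_nw = 0.6 × 60 × 1.258 = 45.28 ksi.
φR_n = 0.75 × 45.28 × 3.712 = 126 kips.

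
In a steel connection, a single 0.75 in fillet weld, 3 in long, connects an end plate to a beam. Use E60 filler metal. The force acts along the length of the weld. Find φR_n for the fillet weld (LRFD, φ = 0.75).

φR_n ≈ 43 kip

E60XX → F_EXX = 60 ksi.
Effective throat t_e = 0.707 × 0.75 = 0.5302 in.
Total length L = 3 in; A_we = 0.5302 × 3 = 1.591 in².
F_nw = 0.6 F_EXX = 0.6 × 60 = 36 ksi.
φR_n = 0.75 × 36 × 1.591 = 42.95 kip.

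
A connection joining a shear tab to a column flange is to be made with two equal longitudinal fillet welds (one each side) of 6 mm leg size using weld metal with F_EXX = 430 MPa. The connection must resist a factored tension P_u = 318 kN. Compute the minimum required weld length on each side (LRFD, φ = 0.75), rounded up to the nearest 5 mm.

L = 195 mm on each side

Throat t_e = 0.707 × 6 = 4.242 mm.
φr_n = 0.75 × 0.6 × 430 × 4.242 × 10⁻³ = 0.8208 kN/mm.
L_req = P_u / φr_n = 318 / 0.8208 = 387.4 mm total.
Per side: 387.4 / 2 = 193.7 mm.
Round up → use L = 195 mm on each side.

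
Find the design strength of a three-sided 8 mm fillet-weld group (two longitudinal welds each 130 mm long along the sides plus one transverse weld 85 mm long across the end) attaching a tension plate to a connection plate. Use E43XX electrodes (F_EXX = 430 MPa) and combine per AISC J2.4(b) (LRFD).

φR_n ≈ 381 kN

t_e = 0.707 × 8 = 5.656 mm.
R_nwl = 0.6 × 430 × 5.656 × 260 × 10⁻³ = 379.4 kN (longitudinal, 2 welds).
R_nwt = 0.6 × 430 × 5.656 × 85 × 10⁻³ = 124 kN (transverse, base value).
(i) R_nwl + R_nwt = 503.4 kN; (ii) 0.85 R_nwl + 1.5 R_nwt = 508.5 kN.
R_n = max = 508.5 kN [governs: (ii)]; φR_n = 381.4 kN.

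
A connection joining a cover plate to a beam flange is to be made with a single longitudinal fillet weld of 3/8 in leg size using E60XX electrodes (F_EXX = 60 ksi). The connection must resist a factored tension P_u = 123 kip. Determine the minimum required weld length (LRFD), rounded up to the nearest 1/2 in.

L = 17.5 in

Throat t_e = 0.707 × 0.375 = 0.2651 in.
φr_n = 0.75 × 0.6 × 60 × 0.2651 = 7.158 kip/in.
L_req = P_u / φr_n = 123 / 7.158 = 17.18 in total.
Round up → use L = 17.5 in.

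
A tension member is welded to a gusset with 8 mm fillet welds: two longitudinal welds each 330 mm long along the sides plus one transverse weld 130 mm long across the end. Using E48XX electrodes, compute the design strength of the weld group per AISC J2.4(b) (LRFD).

E48XX → F_EXX = 480 MPa.
t_e = 0.707 × 8 = 5.656 mm.
R_nwl = 0.6 × 480 × 5.656 × 660 × 10⁻³ = 1075 kN (longitudinal, 2 welds).
R_nwt = 0.6 × 480 × 5.656 × 130 × 10⁻³ = 211.8 kN (transverse, base value).
(i) R_nwl + R_nwt = 1287 kN; (ii) 0.85 R_nwl + 1.5 R_nwt = 1231 kN.
R_n = max = 1287 kN [governs: (i)]; φR_n = 965.1 kN.

φR_n ≈ 965 kN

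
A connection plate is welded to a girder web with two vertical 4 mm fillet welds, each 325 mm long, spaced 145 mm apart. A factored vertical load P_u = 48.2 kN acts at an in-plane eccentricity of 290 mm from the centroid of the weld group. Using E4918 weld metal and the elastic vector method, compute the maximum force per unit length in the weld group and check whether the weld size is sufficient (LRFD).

f_max ≈ 310 N/mm; adequate

E49XX → F_EXX = 490 MPa.
Total weld length L_w = 650 mm. Treat welds as unit-width lines.
Polar moment about centroid: J = 2[d³/12 + d(b/2)²] = 2[325³/12 + 325×72.5²] = 9138000 mm³.
Direct shear f_v = P/L_w = 48.2×10³ / 650 = 74.15 N/mm (vertical).
Torsion M = P·e = 48.2×10³ × 290 = 13978000 N·mm.
Critical point at (x, y) = (72.5, 162.5) from centroid. f_tx = M·y/J = 248.6 N/mm; f_ty = M·x/J = 110.9 N/mm.
Resultant f_max = √[f_tx² + (f_v + f_ty)²] = √[248.6² + (74.15 + 110.9)²] = 309.9 N/mm.
Capacity per unit length: φr_n = 0.75 × 0.6 × 490 × (0.707 × 4) = 623.6 N/mm.
309.9 ≤ 623.6 → adequate.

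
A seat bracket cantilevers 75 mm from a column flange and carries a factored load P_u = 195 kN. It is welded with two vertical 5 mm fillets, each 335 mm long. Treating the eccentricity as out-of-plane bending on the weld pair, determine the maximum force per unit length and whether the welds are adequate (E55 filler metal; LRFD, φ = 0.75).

E55XX → F_EXX = 550 MPa.
L_w = 2 × 335 = 670 mm; section modulus (unit throat) S = 2 × L²/6 = 37410 mm².
Direct shear f_v = P/L_w = 195×10³/670 = 291 N/mm.
Moment M = P × e = 195×10³ × 75 = 14625000 N·mm; bending f_b = M/S = 391 N/mm.
f_max = √(f_v² + f_b²) = √(291² + 391²) = 487.4 N/mm.
φr_n = 0.75 × 0.6 × 550 × (0.707 × 5) = 874.9 N/mm → adequate.

f_max ≈ 487 N/mm; adequate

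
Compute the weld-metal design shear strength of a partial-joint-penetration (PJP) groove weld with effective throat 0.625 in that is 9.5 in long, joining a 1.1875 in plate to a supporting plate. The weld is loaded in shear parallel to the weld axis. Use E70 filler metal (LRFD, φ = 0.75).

E70XX → F_EXX = 70 ksi.
Effective throat (given) t_e = 0.625 in.
A_we = 0.625 × 9.5 = 5.938 in².
F_nw = 0.6 F_EXX = 42 ksi.
φR_n = 0.75 × 42 × 5.938 = 187 kips.

φR_n ≈ 187 kips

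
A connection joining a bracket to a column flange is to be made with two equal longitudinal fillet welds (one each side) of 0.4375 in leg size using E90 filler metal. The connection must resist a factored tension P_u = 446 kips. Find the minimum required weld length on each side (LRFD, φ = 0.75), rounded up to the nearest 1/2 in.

E90XX → F_EXX = 90 ksi.
Throat t_e = 0.707 × 0.4375 = 0.3093 in.
φr_n = 0.75 × 0.6 × 90 × 0.3093 = 12.53 kips/in.
L_req = P_u / φr_n = 446 / 12.53 = 35.6 in total.
Per side: 35.6 / 2 = 17.8 in.
Round up → use L = 18 in on each side.

L = 18 in on each side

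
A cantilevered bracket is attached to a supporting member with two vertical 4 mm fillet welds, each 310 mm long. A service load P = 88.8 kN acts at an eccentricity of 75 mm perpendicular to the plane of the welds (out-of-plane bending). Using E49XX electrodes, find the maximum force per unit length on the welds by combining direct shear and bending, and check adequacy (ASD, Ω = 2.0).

f_max ≈ 252 N/mm; adequate

E49XX → F_EXX = 490 MPa.
L_w = 2 × 310 = 620 mm; section modulus (unit throat) S = 2 × L²/6 = 32030 mm².
Direct shear f_v = P/L_w = 88.8×10³/620 = 143.2 N/mm.
Moment M = P × e = 88.8×10³ × 75 = 6660000 N·mm; bending f_b = M/S = 207.9 N/mm.
f_max = √(f_v² + f_b²) = √(143.2² + 207.9²) = 252.5 N/mm.
r_n/Ω = (1/2.0) × 0.6 × 490 × (0.707 × 4) = 415.7 N/mm → adequate.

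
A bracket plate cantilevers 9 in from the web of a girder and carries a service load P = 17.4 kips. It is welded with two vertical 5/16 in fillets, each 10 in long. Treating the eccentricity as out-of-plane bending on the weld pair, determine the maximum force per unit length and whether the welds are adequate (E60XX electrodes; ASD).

f_max ≈ 4.78 kip/in; NOT adequate

E60XX → F_EXX = 60 ksi.
L_w = 2 × 10 = 20 in; section modulus (unit throat) S = 2 × L²/6 = 33.33 in².
Direct shear f_v = P/L_w = 17.4/20 = 0.87 kip/in.
Moment M = P × e = 17.4 × 9 = 156.6 kip·in; bending f_b = M/S = 4.698 kip/in.
f_max = √(f_v² + f_b²) = √(0.87² + 4.698²) = 4.778 kip/in.
r_n/Ω = (1/2.0) × 0.6 × 60 × (0.707 × 0.3125) = 3.977 kip/in → NOT adequate.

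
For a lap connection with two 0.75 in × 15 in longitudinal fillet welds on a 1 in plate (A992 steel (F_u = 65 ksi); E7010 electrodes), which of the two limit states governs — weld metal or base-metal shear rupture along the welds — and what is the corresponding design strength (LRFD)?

E70XX → F_EXX = 70 ksi.
t_e = 0.707 × 0.75 = 0.5302 in; L = 30 in.
Weld metal: φR_n = 0.75 × 0.6 × 70 × 0.5302 × 30 = 501.1 kips.
Base metal (shear rupture): φR_n = 0.75 × 0.6 × 65 × 1 × 30 = 877.5 kips.
Governing: weld metal.

φR_n ≈ 501 kips (weld metal governs)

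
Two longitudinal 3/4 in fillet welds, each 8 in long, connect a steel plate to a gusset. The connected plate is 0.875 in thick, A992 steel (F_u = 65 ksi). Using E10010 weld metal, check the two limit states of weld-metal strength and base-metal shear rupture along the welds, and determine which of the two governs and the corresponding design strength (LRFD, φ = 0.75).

E100XX → F_EXX = 100 ksi.
t_e = 0.707 × 0.75 = 0.5302 in; L = 16 in.
Weld metal: φR_n = 0.75 × 0.6 × 100 × 0.5302 × 16 = 381.8 kips.
Base metal (shear rupture): φR_n = 0.75 × 0.6 × 65 × 0.875 × 16 = 409.5 kips.
Governing: weld metal.

φR_n ≈ 382 kips (weld metal governs)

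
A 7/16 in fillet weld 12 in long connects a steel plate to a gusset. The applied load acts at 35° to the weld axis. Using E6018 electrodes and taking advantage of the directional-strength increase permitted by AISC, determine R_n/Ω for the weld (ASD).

E60XX → F_EXX = 60 ksi.
t_e = 0.707 × 0.4375 = 0.3093 in; A_we = 0.3093 × 12 = 3.712 in².
Directional factor: 1.0 + 0.5 sin^1.5(35°) = 1.217.
F_nw = 0.6 × 60 × 1.217 = 43.82 ksi.
R_n/Ω = (43.82 × 3.712) / 2.0 = 81.32 kips.

R_n/Ω ≈ 81.3 kips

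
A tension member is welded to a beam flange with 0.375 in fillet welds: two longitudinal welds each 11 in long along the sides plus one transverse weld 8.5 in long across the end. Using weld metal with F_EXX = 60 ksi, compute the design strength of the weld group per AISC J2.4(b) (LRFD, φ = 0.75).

t_e = 0.707 × 0.375 = 0.2651 in.
R_nwl = 0.6 × 60 × 0.2651 × 22 = 210 kips (longitudinal, 2 welds).
R_nwt = 0.6 × 60 × 0.2651 × 8.5 = 81.13 kips (transverse, base value).
(i) R_nwl + R_nwt = 291.1 kips; (ii) 0.85 R_nwl + 1.5 R_nwt = 300.2 kips.
R_n = max = 300.2 kips [governs: (ii)]; φR_n = 225.1 kips.

φR_n ≈ 225 kips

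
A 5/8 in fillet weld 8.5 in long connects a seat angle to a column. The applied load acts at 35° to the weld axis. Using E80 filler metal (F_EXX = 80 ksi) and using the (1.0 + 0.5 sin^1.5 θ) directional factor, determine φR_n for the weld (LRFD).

t_e = 0.707 × 0.625 = 0.4419 in; A_we = 0.4419 × 8.5 = 3.756 in².
Directional factor: 1.0 + 0.5 sin^1.5(35°) = 1.217.
F_nw = 0.6 × 80 × 1.217 = 58.43 ksi.
φR_n = 0.75 × 58.43 × 3.756 = 164.6 kips.

φR_n ≈ 165 kips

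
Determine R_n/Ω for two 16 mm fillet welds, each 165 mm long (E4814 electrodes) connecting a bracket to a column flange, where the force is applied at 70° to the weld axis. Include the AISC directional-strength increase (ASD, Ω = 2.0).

E48XX → F_EXX = 480 MPa.
t_e = 0.707 × 16 = 11.31 mm; A_we = 11.31 × 330 = 3733 mm².
Directional factor: 1.0 + 0.5 sin^1.5(70°) = 1.455.
F_nw = 0.6 × 480 × 1.455 = 419.2 MPa.
R_n/Ω = (419.2 × 3733) / 2.0 × 10⁻³ = 782.4 kN.

R_n/Ω ≈ 782 kN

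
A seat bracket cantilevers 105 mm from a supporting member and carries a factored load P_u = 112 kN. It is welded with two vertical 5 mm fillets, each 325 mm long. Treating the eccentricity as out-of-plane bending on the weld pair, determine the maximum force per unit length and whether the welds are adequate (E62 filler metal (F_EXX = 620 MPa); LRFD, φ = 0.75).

f_max ≈ 376 N/mm; adequate

L_w = 2 × 325 = 650 mm; section modulus (unit throat) S = 2 × L²/6 = 35210 mm².
Direct shear f_v = P/L_w = 112×10³/650 = 172.3 N/mm.
Moment M = P × e = 112×10³ × 105 = 11760000 N·mm; bending f_b = M/S = 334 N/mm.
f_max = √(f_v² + f_b²) = √(172.3² + 334²) = 375.8 N/mm.
φr_n = 0.75 × 0.6 × 620 × (0.707 × 5) = 986.3 N/mm → adequate.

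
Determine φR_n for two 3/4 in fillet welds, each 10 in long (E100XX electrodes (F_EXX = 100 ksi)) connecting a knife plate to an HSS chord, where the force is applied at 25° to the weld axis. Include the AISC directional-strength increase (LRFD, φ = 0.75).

t_e = 0.707 × 0.75 = 0.5302 in; A_we = 0.5302 × 20 = 10.61 in².
Directional factor: 1.0 + 0.5 sin^1.5(25°) = 1.137.
F_nw = 0.6 × 100 × 1.137 = 68.24 ksi.
φR_n = 0.75 × 68.24 × 10.61 = 542.8 kips.

φR_n ≈ 543 kips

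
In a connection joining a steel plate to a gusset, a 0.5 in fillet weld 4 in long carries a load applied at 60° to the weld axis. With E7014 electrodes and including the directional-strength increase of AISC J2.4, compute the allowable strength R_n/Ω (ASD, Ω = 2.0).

E70XX → F_EXX = 70 ksi.
t_e = 0.707 × 0.5 = 0.3535 in; A_we = 0.3535 × 4 = 1.414 in².
Directional factor: 1.0 + 0.5 sin^1.5(60°) = 1.403.
F_nw = 0.6 × 70 × 1.403 = 58.92 ksi.
R_n/Ω = (58.92 × 1.414) / 2.0 = 41.66 kip.

R_n/Ω ≈ 41.7 kip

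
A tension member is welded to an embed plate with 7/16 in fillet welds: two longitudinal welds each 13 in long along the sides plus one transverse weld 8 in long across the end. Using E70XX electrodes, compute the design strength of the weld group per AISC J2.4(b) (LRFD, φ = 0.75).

E70XX → F_EXX = 70 ksi.
t_e = 0.707 × 0.4375 = 0.3093 in.
R_nwl = 0.6 × 70 × 0.3093 × 26 = 337.8 kip (longitudinal, 2 welds).
R_nwt = 0.6 × 70 × 0.3093 × 8 = 103.9 kip (transverse, base value).
(i) R_nwl + R_nwt = 441.7 kip; (ii) 0.85 R_nwl + 1.5 R_nwt = 443 kip.
R_n = max = 443 kip [governs: (ii)]; φR_n = 332.2 kip.

φR_n ≈ 332 kip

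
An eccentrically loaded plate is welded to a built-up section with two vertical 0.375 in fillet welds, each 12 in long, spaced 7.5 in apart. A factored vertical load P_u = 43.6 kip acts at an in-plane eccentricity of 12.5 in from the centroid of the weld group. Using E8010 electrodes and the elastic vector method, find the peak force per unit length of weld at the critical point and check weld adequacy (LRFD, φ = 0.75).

E80XX → F_EXX = 80 ksi.
Total weld length L_w = 24 in. Treat welds as unit-width lines.
Polar moment about centroid: J = 2[d³/12 + d(b/2)²] = 2[12³/12 + 12×3.75²] = 625.5 in³.
Direct shear f_v = P/L_w = 43.6 / 24 = 1.817 kip/in (vertical).
Torsion M = P·e = 43.6 × 12.5 = 545 kip·in.
Critical point at (x, y) = (3.75, 6) from centroid. f_tx = M·y/J = 5.228 kip/in; f_ty = M·x/J = 3.267 kip/in.
Resultant f_max = √[f_tx² + (f_v + f_ty)²] = √[5.228² + (1.817 + 3.267)²] = 7.292 kip/in.
Capacity per unit length: φr_n = 0.75 × 0.6 × 80 × (0.707 × 0.375) = 9.544 kip/in.
7.292 ≤ 9.544 → adequate.

f_max ≈ 7.29 kip/in; adequate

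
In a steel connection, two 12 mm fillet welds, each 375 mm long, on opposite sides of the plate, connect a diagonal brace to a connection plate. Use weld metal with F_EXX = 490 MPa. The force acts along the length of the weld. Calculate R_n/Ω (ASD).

Effective throat t_e = 0.707 × 12 = 8.484 mm.
Total length L = 750 mm; A_we = 8.484 × 750 = 6363 mm².
F_nw = 0.6 F_EXX = 0.6 × 490 = 294 MPa.
R_n = 294 × 6363 × 10⁻³ = 1871 kN; R_n/Ω = 1871/2.0 = 935.4 kN.

R_n/Ω ≈ 935 kN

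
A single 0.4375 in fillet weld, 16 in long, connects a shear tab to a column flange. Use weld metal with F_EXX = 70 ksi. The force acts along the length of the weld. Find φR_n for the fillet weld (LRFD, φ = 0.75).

Effective throat t_e = 0.707 × 0.4375 = 0.3093 in.
Total length L = 16 in; A_we = 0.3093 × 16 = 4.949 in².
F_nw = 0.6 F_EXX = 0.6 × 70 = 42 ksi.
φR_n = 0.75 × 42 × 4.949 = 155.9 kip.

φR_n ≈ 156 kip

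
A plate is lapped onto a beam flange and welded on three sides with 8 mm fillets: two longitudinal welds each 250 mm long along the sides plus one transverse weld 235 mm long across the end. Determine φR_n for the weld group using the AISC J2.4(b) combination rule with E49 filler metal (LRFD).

φR_n ≈ 970 kN

E49XX → F_EXX = 490 MPa.
t_e = 0.707 × 8 = 5.656 mm.
R_nwl = 0.6 × 490 × 5.656 × 500 × 10⁻³ = 831.4 kN (longitudinal, 2 welds).
R_nwt = 0.6 × 490 × 5.656 × 235 × 10⁻³ = 390.8 kN (transverse, base value).
(i) R_nwl + R_nwt = 1222 kN; (ii) 0.85 R_nwl + 1.5 R_nwt = 1293 kN.
R_n = max = 1293 kN [governs: (ii)]; φR_n = 969.7 kN.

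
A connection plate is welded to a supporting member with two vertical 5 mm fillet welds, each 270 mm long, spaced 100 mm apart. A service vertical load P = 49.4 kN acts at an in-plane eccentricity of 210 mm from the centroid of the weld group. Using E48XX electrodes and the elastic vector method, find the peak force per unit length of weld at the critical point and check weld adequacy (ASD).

f_max ≈ 365 N/mm; adequate

E48XX → F_EXX = 480 MPa.
Total weld length L_w = 540 mm. Treat welds as unit-width lines.
Polar moment about centroid: J = 2[d³/12 + d(b/2)²] = 2[270³/12 + 270×50²] = 4630000 mm³.
Direct shear f_v = P/L_w = 49.4×10³ / 540 = 91.48 N/mm (vertical).
Torsion M = P·e = 49.4×10³ × 210 = 10374000 N·mm.
Critical point at (x, y) = (50, 135) from centroid. f_tx = M·y/J = 302.4 N/mm; f_ty = M·x/J = 112 N/mm.
Resultant f_max = √[f_tx² + (f_v + f_ty)²] = √[302.4² + (91.48 + 112)²] = 364.5 N/mm.
Capacity per unit length: r_n/Ω = (1/2.0) × 0.6 × 480 × (0.707 × 5) = 509 N/mm.
364.5 ≤ 509 → adequate.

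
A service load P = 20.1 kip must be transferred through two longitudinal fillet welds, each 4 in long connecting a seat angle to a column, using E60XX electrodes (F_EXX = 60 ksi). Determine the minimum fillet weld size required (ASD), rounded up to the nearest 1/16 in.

w = 1/4 in

Total weld length L = 8 in.
Required throat t_e = P × Ω / (0.6 F_EXX × L) = 20.1 × 2.0 / (0.6 × 60 × 8) = 0.1396 in.
Required leg w = t_e / 0.707 = 0.1974 in → use 1/4 in.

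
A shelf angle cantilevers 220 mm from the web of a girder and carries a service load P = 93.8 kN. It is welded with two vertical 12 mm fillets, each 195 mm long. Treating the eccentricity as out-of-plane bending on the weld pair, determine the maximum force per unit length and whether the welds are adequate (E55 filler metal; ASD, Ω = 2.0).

E55XX → F_EXX = 550 MPa.
L_w = 2 × 195 = 390 mm; section modulus (unit throat) S = 2 × L²/6 = 12680 mm².
Direct shear f_v = P/L_w = 93.8×10³/390 = 240.5 N/mm.
Moment M = P × e = 93.8×10³ × 220 = 20636000 N·mm; bending f_b = M/S = 1628 N/mm.
f_max = √(f_v² + f_b²) = √(240.5² + 1628²) = 1646 N/mm.
r_n/Ω = (1/2.0) × 0.6 × 550 × (0.707 × 12) = 1400 N/mm → NOT adequate.

f_max ≈ 1650 N/mm; NOT adequate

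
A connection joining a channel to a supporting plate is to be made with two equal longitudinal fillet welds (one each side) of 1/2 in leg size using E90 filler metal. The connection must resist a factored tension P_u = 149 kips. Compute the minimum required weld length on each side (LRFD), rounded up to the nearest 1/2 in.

L = 5.5 in on each side

E90XX → F_EXX = 90 ksi.
Throat t_e = 0.707 × 0.5 = 0.3535 in.
φr_n = 0.75 × 0.6 × 90 × 0.3535 = 14.32 kips/in.
L_req = P_u / φr_n = 149 / 14.32 = 10.41 in total.
Per side: 10.41 / 2 = 5.204 in.
Round up → use L = 5.5 in on each side.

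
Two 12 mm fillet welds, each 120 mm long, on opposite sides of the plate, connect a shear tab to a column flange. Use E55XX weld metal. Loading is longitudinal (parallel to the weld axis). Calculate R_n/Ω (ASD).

R_n/Ω ≈ 336 kN

E55XX → F_EXX = 550 MPa.
Effective throat t_e = 0.707 × 12 = 8.484 mm.
Total length L = 240 mm; A_we = 8.484 × 240 = 2036 mm².
F_nw = 0.6 F_EXX = 0.6 × 550 = 330 MPa.
R_n = 330 × 2036 × 10⁻³ = 671.9 kN; R_n/Ω = 671.9/2.0 = 336 kN.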